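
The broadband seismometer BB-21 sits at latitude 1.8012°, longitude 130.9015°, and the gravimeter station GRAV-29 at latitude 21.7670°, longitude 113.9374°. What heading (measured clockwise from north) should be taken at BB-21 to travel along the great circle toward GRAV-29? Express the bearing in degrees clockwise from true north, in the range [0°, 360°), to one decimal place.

Δλ = -16.9641°
y = sin Δλ · cos φ₂ = -0.270969
x = cos φ₁ sin φ₂ − sin φ₁ cos φ₂ cos Δλ = 0.342729
θ = atan2(y, x) = -38.3306° → 321.6694° (mod 360°)

321.7°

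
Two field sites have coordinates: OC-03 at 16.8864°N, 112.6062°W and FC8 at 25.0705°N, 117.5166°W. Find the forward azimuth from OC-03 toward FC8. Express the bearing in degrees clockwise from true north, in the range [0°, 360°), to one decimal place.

331.6°

Δλ = -4.9104°
y = sin Δλ · cos φ₂ = -0.077533
x = cos φ₁ sin φ₂ − sin φ₁ cos φ₂ cos Δλ = 0.143320
θ = atan2(y, x) = -28.4125° → 331.5875° (mod 360°)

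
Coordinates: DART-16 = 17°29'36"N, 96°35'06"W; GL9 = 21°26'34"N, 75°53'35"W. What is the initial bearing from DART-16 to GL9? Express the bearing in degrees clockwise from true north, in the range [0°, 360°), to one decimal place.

75.2°

DART-16: φ = +17.49333°, λ = -96.58500°
GL9: φ = +21.44278°, λ = -75.89306°
Δλ = 20.6919°
y = sin Δλ · cos φ₂ = 0.328886
x = cos φ₁ sin φ₂ − sin φ₁ cos φ₂ cos Δλ = 0.086924
θ = atan2(y, x) = 75.1953° → 75.1953° (mod 360°)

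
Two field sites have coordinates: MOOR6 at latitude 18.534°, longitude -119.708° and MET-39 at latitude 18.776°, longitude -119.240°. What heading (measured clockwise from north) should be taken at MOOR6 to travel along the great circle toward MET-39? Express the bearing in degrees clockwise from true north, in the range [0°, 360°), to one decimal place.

61.3°

Δλ = 0.4680°
y = sin Δλ · cos φ₂ = 0.007733
x = cos φ₁ sin φ₂ − sin φ₁ cos φ₂ cos Δλ = 0.004234
θ = atan2(y, x) = 61.3010° → 61.3010° (mod 360°)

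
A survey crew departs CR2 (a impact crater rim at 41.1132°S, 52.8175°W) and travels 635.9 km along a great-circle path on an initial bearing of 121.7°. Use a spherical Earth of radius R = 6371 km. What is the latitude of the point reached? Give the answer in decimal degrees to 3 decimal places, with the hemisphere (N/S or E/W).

43.926°S

δ = d/R = 635.9/6371 = 0.099812 rad
φ₂ = arcsin(sin φ₁ cos δ + cos φ₁ sin δ cos θ)
   = arcsin(-0.65755·0.99502 + 0.75341·0.09965·-0.52547) = -43.92576°
λ₂ = λ₁ + atan2(sin θ sin δ cos φ₁, cos δ − sin φ₁ sin φ₂) = -46.05750°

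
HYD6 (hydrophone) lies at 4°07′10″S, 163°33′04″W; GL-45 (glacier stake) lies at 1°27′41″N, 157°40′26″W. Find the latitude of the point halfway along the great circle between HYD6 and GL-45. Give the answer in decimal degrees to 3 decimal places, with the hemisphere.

HYD6: φ = -4.11944°, λ = -163.55111°
GL-45: φ = +1.46139°, λ = -157.67389°
Bx = cos φ₂ cos Δλ = 0.994420,  By = cos φ₂ sin Δλ = 0.102364
φₘ = atan2(sin φ₁ + sin φ₂, √((cos φ₁ + Bx)² + By²)) = -1.33078°
λₘ = λ₁ + atan2(By, cos φ₁ + Bx) = -160.60917°

1.331°S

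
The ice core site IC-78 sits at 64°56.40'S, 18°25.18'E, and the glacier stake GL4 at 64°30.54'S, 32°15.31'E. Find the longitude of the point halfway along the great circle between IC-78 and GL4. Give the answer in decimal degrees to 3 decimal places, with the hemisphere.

IC-78: φ = -64.94000°, λ = +18.41967°
GL4: φ = -64.50900°, λ = +32.25517°
Bx = cos φ₂ cos Δλ = 0.417883,  By = cos φ₂ sin Δλ = 0.102916
φₘ = atan2(sin φ₁ + sin φ₂, √((cos φ₁ + Bx)² + By²)) = -64.88575°
λₘ = λ₁ + atan2(By, cos φ₁ + Bx) = 25.39279°

25.393°E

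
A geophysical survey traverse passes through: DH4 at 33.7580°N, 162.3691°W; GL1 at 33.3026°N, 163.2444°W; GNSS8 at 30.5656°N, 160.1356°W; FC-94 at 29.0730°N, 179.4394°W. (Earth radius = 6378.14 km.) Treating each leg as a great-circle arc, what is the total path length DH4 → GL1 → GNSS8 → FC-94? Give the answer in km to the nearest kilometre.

DH4→GL1: c = 0.015011 rad, d = 95.75 km
GL1→GNSS8: c = 0.066342 rad, d = 423.14 km
GNSS8→FC-94: c = 0.293105 rad, d = 1869.47 km
Total = 95.75 + 423.14 + 1869.47 = 2388.35 km

2388 km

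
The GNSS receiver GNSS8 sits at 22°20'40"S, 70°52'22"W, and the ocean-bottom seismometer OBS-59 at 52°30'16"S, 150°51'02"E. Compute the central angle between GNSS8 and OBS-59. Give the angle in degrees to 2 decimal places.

96.81°

GNSS8: φ = -22.34444°, λ = -70.87278°
OBS-59: φ = -52.50444°, λ = +150.85056°
Δφ = -30.1600°,  Δλ = -138.2767°
a = sin²(Δφ/2) + cos φ₁ cos φ₂ sin²(Δλ/2) = 0.559286
c = 2·arcsin(√a) = 1.689647 rad = 96.8097°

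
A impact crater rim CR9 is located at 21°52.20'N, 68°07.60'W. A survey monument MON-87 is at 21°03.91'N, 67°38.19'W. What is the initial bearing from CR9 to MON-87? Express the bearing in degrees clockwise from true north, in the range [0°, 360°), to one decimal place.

CR9: φ = +21.87000°, λ = -68.12667°
MON-87: φ = +21.06517°, λ = -67.63650°
Δλ = 0.4902°
y = sin Δλ · cos φ₂ = 0.007983
x = cos φ₁ sin φ₂ − sin φ₁ cos φ₂ cos Δλ = -0.014034
θ = atan2(y, x) = 150.3664° → 150.3664° (mod 360°)

150.4°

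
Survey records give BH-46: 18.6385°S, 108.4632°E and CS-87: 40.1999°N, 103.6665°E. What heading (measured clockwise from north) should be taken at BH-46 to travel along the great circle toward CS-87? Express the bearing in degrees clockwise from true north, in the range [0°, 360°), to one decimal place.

355.7°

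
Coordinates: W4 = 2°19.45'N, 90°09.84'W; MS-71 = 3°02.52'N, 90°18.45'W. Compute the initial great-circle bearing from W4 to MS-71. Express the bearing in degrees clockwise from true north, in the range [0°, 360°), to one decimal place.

W4: φ = +2.32417°, λ = -90.16400°
MS-71: φ = +3.04200°, λ = -90.30750°
Δλ = -0.1435°
y = sin Δλ · cos φ₂ = -0.002501
x = cos φ₁ sin φ₂ − sin φ₁ cos φ₂ cos Δλ = 0.012528
θ = atan2(y, x) = -11.2895° → 348.7105° (mod 360°)

348.7°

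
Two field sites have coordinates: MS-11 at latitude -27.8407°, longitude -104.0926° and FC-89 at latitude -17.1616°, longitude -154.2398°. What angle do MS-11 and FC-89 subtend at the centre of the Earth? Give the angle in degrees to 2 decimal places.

Δφ = 10.6791°,  Δλ = -50.1472°
a = sin²(Δφ/2) + cos φ₁ cos φ₂ sin²(Δλ/2) = 0.160393
c = 2·arcsin(√a) = 0.824104 rad = 47.2177°

47.22°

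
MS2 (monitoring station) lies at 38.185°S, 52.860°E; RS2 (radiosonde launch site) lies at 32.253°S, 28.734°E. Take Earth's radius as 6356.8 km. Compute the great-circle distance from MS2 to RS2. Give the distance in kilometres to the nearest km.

Δφ = 5.9320°,  Δλ = -24.1260°
a = sin²(Δφ/2) + cos φ₁ cos φ₂ sin²(Δλ/2) = 0.031710
c = 2·arcsin(√a) = 0.358056 rad = 20.5151°
d = R·c = 6356.8 × 0.358056 = 2276.1 km

2276 km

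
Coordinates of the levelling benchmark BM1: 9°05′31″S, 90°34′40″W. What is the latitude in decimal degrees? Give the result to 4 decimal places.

9.0919°S

9° + 5′/60 + 31″/3600 = 9 + 0.08333 + 0.00861 = 9.0919°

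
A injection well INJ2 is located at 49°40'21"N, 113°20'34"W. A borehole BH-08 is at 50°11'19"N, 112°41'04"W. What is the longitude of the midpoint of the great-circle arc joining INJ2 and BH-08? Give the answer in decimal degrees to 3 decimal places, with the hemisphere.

113.015°W

INJ2: φ = +49.67250°, λ = -113.34278°
BH-08: φ = +50.18861°, λ = -112.68444°
Bx = cos φ₂ cos Δλ = 0.640220,  By = cos φ₂ sin Δλ = 0.007357
φₘ = atan2(sin φ₁ + sin φ₂, √((cos φ₁ + Bx)² + By²)) = 49.93102°
λₘ = λ₁ + atan2(By, cos φ₁ + Bx) = -113.01537°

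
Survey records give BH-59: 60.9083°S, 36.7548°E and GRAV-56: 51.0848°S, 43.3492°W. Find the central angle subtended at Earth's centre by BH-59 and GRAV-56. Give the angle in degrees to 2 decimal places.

Δφ = 9.8235°,  Δλ = -80.1040°
a = sin²(Δφ/2) + cos φ₁ cos φ₂ sin²(Δλ/2) = 0.133797
c = 2·arcsin(√a) = 0.748947 rad = 42.9115°

42.91°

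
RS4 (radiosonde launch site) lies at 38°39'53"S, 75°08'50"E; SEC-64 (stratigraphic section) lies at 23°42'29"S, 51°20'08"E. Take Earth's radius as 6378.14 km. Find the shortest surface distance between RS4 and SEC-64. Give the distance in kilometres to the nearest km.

RS4: φ = -38.66472°, λ = +75.14722°
SEC-64: φ = -23.70806°, λ = +51.33556°
Δφ = 14.9567°,  Δλ = -23.8117°
a = sin²(Δφ/2) + cos φ₁ cos φ₂ sin²(Δλ/2) = 0.047367
c = 2·arcsin(√a) = 0.438792 rad = 25.1409°
d = R·c = 6378.14 × 0.438792 = 2798.7 km

2799 km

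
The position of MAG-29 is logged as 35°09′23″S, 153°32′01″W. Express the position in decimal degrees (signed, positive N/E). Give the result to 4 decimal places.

-35.1564°, -153.5336°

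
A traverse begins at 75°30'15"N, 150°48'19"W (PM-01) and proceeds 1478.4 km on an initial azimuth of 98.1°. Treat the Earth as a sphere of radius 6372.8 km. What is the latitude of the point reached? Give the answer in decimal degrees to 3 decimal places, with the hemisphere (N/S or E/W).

69.087°N

PM-01: φ = +75.50417°, λ = -150.80528°
δ = d/R = 1478.4/6372.8 = 0.231986 rad
φ₂ = arcsin(sin φ₁ cos δ + cos φ₁ sin δ cos θ)
   = arcsin(0.96817·0.97321 + 0.25031·0.22991·-0.14090) = 69.08670°
λ₂ = λ₁ + atan2(sin θ sin δ cos φ₁, cos δ − sin φ₁ sin φ₂) = -111.18747°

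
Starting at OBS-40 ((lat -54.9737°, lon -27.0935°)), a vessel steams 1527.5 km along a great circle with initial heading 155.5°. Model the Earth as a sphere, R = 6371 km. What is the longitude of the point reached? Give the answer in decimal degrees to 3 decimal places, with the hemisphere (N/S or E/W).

δ = d/R = 1527.5/6371 = 0.239758 rad
φ₂ = arcsin(sin φ₁ cos δ + cos φ₁ sin δ cos θ)
   = arcsin(-0.81889·0.97140 + 0.57395·0.23747·-0.90996) = -66.85136°
λ₂ = λ₁ + atan2(sin θ sin δ cos φ₁, cos δ − sin φ₁ sin φ₂) = -12.58636°

12.586°W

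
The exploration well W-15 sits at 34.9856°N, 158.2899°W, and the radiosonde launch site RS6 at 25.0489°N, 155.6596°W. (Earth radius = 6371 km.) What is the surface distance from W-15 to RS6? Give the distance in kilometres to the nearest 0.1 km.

1133.4 km

Δφ = -9.9367°,  Δλ = 2.6303°
a = sin²(Δφ/2) + cos φ₁ cos φ₂ sin²(Δλ/2) = 0.007891
c = 2·arcsin(√a) = 0.177903 rad = 10.1931°
d = R·c = 6371 × 0.177903 = 1133.4 km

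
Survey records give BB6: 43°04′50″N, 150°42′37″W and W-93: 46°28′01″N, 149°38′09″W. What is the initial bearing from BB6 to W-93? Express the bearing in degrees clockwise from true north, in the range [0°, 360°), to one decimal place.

12.3°

BB6: φ = +43.08056°, λ = -150.71028°
W-93: φ = +46.46694°, λ = -149.63583°
Δλ = 1.0744°
y = sin Δλ · cos φ₂ = 0.012916
x = cos φ₁ sin φ₂ − sin φ₁ cos φ₂ cos Δλ = 0.059152
θ = atan2(y, x) = 12.3169° → 12.3169° (mod 360°)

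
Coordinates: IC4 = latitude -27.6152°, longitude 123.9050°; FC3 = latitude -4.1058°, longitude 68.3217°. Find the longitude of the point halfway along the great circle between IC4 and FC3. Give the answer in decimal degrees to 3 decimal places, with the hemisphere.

94.329°E

Bx = cos φ₂ cos Δλ = 0.563757,  By = cos φ₂ sin Δλ = -0.822832
φₘ = atan2(sin φ₁ + sin φ₂, √((cos φ₁ + Bx)² + By²)) = -17.79676°
λₘ = λ₁ + atan2(By, cos φ₁ + Bx) = 94.32863°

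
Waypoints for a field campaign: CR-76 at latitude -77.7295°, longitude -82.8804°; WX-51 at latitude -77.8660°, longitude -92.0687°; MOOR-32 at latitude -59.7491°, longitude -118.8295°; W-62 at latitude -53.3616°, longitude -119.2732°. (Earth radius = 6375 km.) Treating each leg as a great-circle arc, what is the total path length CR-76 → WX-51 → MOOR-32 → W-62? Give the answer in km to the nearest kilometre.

CR-76→WX-51: c = 0.033944 rad, d = 216.39 km
WX-51→MOOR-32: c = 0.350847 rad, d = 2236.65 km
MOOR-32→W-62: c = 0.111564 rad, d = 711.22 km
Total = 216.39 + 2236.65 + 711.22 = 3164.26 km

3164 km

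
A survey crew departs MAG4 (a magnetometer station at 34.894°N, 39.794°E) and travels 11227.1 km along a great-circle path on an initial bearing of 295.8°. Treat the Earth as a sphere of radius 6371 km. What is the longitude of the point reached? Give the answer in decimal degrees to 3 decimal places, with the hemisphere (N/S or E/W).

δ = d/R = 11227.1/6371 = 1.762219 rad
φ₂ = arcsin(sin φ₁ cos δ + cos φ₁ sin δ cos θ)
   = arcsin(0.57206·-0.19026 + 0.82021·0.98173·0.43523) = 13.98237°
λ₂ = λ₁ + atan2(sin θ sin δ cos φ₁, cos δ − sin φ₁ sin φ₂) = -74.58115°

74.581°W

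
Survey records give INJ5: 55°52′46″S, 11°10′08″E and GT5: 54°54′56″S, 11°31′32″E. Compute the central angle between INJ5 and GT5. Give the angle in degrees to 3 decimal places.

INJ5: φ = -55.87944°, λ = +11.16889°
GT5: φ = -54.91556°, λ = +11.52556°
Δφ = 0.9639°,  Δλ = 0.3567°
a = sin²(Δφ/2) + cos φ₁ cos φ₂ sin²(Δλ/2) = 0.000074
c = 2·arcsin(√a) = 0.017190 rad = 0.9849°

0.985°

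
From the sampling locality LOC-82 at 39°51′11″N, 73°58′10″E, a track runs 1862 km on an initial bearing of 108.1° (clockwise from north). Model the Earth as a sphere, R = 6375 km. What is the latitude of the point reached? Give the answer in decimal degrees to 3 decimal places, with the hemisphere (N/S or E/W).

LOC-82: φ = +39.85306°, λ = +73.96944°
δ = d/R = 1862/6375 = 0.292078 rad
φ₂ = arcsin(sin φ₁ cos δ + cos φ₁ sin δ cos θ)
   = arcsin(0.64082·0.95765 + 0.76769·0.28794·-0.31068) = 33.02501°
λ₂ = λ₁ + atan2(sin θ sin δ cos φ₁, cos δ − sin φ₁ sin φ₂) = 93.02204°

33.025°N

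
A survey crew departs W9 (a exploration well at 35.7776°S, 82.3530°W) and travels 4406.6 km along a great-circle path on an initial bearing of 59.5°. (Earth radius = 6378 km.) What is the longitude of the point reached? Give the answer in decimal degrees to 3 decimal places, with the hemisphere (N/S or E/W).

48.363°W

δ = d/R = 4406.6/6378 = 0.690906 rad
φ₂ = arcsin(sin φ₁ cos δ + cos φ₁ sin δ cos θ)
   = arcsin(-0.58464·0.77067 + 0.81129·0.63724·0.50754) = -10.84628°
λ₂ = λ₁ + atan2(sin θ sin δ cos φ₁, cos δ − sin φ₁ sin φ₂) = -48.36301°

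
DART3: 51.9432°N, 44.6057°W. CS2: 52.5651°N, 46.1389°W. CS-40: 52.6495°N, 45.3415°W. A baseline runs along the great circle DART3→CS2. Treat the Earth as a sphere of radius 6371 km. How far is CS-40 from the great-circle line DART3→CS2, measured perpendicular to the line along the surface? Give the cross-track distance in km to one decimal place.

δ₁₃ = central angle DART3→CS-40 = 0.014616 rad  (haversine)
θ₁₃ = bearing DART3→CS-40 = 327.788°,  θ₁₂ = bearing DART3→CS2 = 304.133°
dₓₜ = R·arcsin(sin δ₁₃ · sin(θ₁₃ − θ₁₂)) = 6371·arcsin(0.01462·sin(23.655°)) = 37.362 km
|dₓₜ| = 37.362 km

37.4 km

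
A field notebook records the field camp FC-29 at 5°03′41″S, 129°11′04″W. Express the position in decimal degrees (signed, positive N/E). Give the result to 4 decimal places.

-5.0614°, -129.1844°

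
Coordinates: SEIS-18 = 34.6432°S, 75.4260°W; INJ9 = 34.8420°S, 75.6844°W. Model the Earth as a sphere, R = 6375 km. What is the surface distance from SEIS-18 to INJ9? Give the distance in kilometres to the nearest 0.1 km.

32.4 km

Δφ = -0.1988°,  Δλ = -0.2584°
a = sin²(Δφ/2) + cos φ₁ cos φ₂ sin²(Δλ/2) = 0.000006
c = 2·arcsin(√a) = 0.005077 rad = 0.2909°
d = R·c = 6375 × 0.005077 = 32.4 km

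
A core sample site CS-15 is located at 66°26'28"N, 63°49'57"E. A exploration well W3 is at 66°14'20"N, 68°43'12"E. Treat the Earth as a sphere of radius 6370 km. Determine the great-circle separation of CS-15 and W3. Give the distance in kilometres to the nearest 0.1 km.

CS-15: φ = +66.44111°, λ = +63.83250°
W3: φ = +66.23889°, λ = +68.72000°
Δφ = -0.2022°,  Δλ = 4.8875°
a = sin²(Δφ/2) + cos φ₁ cos φ₂ sin²(Δλ/2) = 0.000296
c = 2·arcsin(√a) = 0.034405 rad = 1.9713°
d = R·c = 6370 × 0.034405 = 219.2 km

219.2 km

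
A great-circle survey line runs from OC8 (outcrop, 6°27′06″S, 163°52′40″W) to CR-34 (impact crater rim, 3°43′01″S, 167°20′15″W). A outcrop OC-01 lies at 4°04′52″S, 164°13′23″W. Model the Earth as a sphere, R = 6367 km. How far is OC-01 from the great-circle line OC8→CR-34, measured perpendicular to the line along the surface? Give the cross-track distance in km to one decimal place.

183.1 km

OC8: φ = -6.45167°, λ = -163.87778°
CR-34: φ = -3.71694°, λ = -167.33750°
OC-01: φ = -4.08111°, λ = -164.22306°
δ₁₃ = central angle OC8→OC-01 = 0.041807 rad  (haversine)
θ₁₃ = bearing OC8→OC-01 = 351.731°,  θ₁₂ = bearing OC8→CR-34 = 308.270°
dₓₜ = R·arcsin(sin δ₁₃ · sin(θ₁₃ − θ₁₂)) = 6367·arcsin(0.04179·sin(43.461°)) = 183.070 km
|dₓₜ| = 183.070 km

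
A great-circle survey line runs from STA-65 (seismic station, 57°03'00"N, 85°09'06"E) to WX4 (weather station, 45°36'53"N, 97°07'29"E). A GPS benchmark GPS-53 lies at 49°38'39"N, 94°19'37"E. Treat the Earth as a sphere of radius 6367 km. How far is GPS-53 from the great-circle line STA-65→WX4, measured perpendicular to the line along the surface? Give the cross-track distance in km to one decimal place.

STA-65: φ = +57.05000°, λ = +85.15167°
WX4: φ = +45.61472°, λ = +97.12472°
GPS-53: φ = +49.64417°, λ = +94.32694°
δ₁₃ = central angle STA-65→GPS-53 = 0.160474 rad  (haversine)
θ₁₃ = bearing STA-65→GPS-53 = 139.745°,  θ₁₂ = bearing STA-65→WX4 = 141.964°
dₓₜ = R·arcsin(sin δ₁₃ · sin(θ₁₃ − θ₁₂)) = 6367·arcsin(0.15979·sin(-2.220°)) = -39.400 km
|dₓₜ| = 39.400 km

39.4 km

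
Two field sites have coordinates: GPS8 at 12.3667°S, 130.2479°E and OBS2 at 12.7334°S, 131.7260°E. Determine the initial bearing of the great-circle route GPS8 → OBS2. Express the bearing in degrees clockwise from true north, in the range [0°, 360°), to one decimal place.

104.4°

Δλ = 1.4781°
y = sin Δλ · cos φ₂ = 0.025160
x = cos φ₁ sin φ₂ − sin φ₁ cos φ₂ cos Δλ = -0.006470
θ = atan2(y, x) = 104.4203° → 104.4203° (mod 360°)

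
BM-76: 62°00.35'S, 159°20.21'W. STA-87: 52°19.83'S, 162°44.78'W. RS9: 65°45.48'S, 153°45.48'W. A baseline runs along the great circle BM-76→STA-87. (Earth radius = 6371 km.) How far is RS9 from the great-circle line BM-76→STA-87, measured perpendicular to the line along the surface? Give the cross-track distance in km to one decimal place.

157.6 km

BM-76: φ = -62.00583°, λ = -159.33683°
STA-87: φ = -52.33050°, λ = -162.74633°
RS9: φ = -65.75800°, λ = -153.75800°
δ₁₃ = central angle BM-76→RS9 = 0.078204 rad  (haversine)
θ₁₃ = bearing BM-76→RS9 = 149.275°,  θ₁₂ = bearing BM-76→STA-87 = 347.730°
dₓₜ = R·arcsin(sin δ₁₃ · sin(θ₁₃ − θ₁₂)) = 6371·arcsin(0.07812·sin(-198.456°)) = 157.583 km
|dₓₜ| = 157.583 km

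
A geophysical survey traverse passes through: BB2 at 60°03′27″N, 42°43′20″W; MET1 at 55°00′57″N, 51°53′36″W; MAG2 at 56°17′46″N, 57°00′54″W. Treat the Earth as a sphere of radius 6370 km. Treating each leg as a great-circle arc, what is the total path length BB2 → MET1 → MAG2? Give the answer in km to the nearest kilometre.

BB2: φ = +60.05750°, λ = -42.72222°
MET1: φ = +55.01583°, λ = -51.89333°
MAG2: φ = +56.29611°, λ = -57.01500°
BB2→MET1: c = 0.122774 rad, d = 782.07 km
MET1→MAG2: c = 0.055141 rad, d = 351.25 km
Total = 782.07 + 351.25 = 1133.32 km

1133 km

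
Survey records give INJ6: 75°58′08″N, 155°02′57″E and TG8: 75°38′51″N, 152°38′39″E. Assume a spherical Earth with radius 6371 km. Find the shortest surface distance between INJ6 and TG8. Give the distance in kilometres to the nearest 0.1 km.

74.7 km

INJ6: φ = +75.96889°, λ = +155.04917°
TG8: φ = +75.64750°, λ = +152.64417°
Δφ = -0.3214°,  Δλ = -2.4050°
a = sin²(Δφ/2) + cos φ₁ cos φ₂ sin²(Δλ/2) = 0.000034
c = 2·arcsin(√a) = 0.011719 rad = 0.6715°
d = R·c = 6371 × 0.011719 = 74.7 km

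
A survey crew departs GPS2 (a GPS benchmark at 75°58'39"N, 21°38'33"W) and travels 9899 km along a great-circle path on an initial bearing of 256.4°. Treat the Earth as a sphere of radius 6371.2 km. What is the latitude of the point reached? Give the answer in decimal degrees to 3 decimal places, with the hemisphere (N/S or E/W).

2.315°S

GPS2: φ = +75.97750°, λ = -21.64250°
δ = d/R = 9899/6371.2 = 1.553710 rad
φ₂ = arcsin(sin φ₁ cos δ + cos φ₁ sin δ cos θ)
   = arcsin(0.97020·0.01709 + 0.24230·0.99985·-0.23514) = -2.31489°
λ₂ = λ₁ + atan2(sin θ sin δ cos φ₁, cos δ − sin φ₁ sin φ₂) = -98.20225°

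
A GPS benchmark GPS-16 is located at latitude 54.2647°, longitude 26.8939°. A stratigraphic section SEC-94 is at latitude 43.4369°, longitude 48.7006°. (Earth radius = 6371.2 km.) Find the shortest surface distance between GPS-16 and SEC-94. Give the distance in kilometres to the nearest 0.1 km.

Δφ = -10.8278°,  Δλ = 21.8067°
a = sin²(Δφ/2) + cos φ₁ cos φ₂ sin²(Δλ/2) = 0.024075
c = 2·arcsin(√a) = 0.311584 rad = 17.8524°
d = R·c = 6371.2 × 0.311584 = 1985.2 km

1985.2 km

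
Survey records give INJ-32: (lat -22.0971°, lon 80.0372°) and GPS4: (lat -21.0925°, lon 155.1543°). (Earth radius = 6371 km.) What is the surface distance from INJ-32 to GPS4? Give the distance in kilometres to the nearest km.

Δφ = 1.0046°,  Δλ = 75.1171°
a = sin²(Δφ/2) + cos φ₁ cos φ₂ sin²(Δλ/2) = 0.321295
c = 2·arcsin(√a) = 1.205302 rad = 69.0587°
d = R·c = 6371 × 1.205302 = 7679.0 km

7679 km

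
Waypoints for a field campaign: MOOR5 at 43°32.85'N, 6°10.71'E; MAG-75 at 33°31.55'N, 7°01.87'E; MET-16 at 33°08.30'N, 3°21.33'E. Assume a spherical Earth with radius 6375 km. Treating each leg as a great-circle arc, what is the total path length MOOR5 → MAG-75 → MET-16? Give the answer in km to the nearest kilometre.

1462 km

MOOR5: φ = +43.54750°, λ = +6.17850°
MAG-75: φ = +33.52583°, λ = +7.03117°
MET-16: φ = +33.13833°, λ = +3.35550°
MOOR5→MAG-75: c = 0.175295 rad, d = 1117.51 km
MAG-75→MET-16: c = 0.054021 rad, d = 344.39 km
Total = 1117.51 + 344.39 = 1461.89 km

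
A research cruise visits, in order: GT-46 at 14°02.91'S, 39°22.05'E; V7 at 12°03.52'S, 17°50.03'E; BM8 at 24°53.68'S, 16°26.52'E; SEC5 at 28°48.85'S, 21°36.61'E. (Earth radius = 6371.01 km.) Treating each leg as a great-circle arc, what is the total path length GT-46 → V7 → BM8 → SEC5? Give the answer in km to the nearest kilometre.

GT-46: φ = -14.04850°, λ = +39.36750°
V7: φ = -12.05867°, λ = +17.83383°
BM8: φ = -24.89467°, λ = +16.44200°
SEC5: φ = -28.81417°, λ = +21.61017°
GT-46→V7: c = 0.367633 rad, d = 2342.19 km
V7→BM8: c = 0.225205 rad, d = 1434.79 km
BM8→SEC5: c = 0.105595 rad, d = 672.75 km
Total = 2342.19 + 1434.79 + 672.75 = 4449.73 km

4450 km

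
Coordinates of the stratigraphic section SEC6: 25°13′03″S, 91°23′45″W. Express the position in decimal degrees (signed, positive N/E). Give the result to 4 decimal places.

-25.2175°, -91.3958°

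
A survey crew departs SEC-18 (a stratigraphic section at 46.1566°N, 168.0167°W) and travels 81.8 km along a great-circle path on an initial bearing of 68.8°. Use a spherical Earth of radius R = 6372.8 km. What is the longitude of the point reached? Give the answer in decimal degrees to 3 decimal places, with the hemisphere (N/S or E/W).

167.022°W

δ = d/R = 81.8/6372.8 = 0.012836 rad
φ₂ = arcsin(sin φ₁ cos δ + cos φ₁ sin δ cos θ)
   = arcsin(0.72124·0.99992 + 0.69269·0.01284·0.36162) = 46.41825°
λ₂ = λ₁ + atan2(sin θ sin δ cos φ₁, cos δ − sin φ₁ sin φ₂) = -167.02208°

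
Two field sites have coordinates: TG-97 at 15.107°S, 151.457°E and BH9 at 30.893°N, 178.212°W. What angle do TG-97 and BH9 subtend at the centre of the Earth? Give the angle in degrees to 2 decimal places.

Δφ = 46.0000°,  Δλ = 30.3310°
a = sin²(Δφ/2) + cos φ₁ cos φ₂ sin²(Δλ/2) = 0.209370
c = 2·arcsin(√a) = 0.950521 rad = 54.4608°

54.46°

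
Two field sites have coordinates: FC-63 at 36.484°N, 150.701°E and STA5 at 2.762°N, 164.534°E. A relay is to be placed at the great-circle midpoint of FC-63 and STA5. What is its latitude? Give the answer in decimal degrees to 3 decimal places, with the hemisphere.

19.754°N

Bx = cos φ₂ cos Δλ = 0.969869,  By = cos φ₂ sin Δλ = 0.238815
φₘ = atan2(sin φ₁ + sin φ₂, √((cos φ₁ + Bx)² + By²)) = 19.75419°
λₘ = λ₁ + atan2(By, cos φ₁ + Bx) = 158.36850°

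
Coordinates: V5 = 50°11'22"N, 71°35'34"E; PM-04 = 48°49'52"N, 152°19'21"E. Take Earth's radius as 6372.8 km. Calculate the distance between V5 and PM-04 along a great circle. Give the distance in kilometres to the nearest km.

V5: φ = +50.18944°, λ = +71.59278°
PM-04: φ = +48.83111°, λ = +152.32250°
Δφ = -1.3583°,  Δλ = 80.7297°
a = sin²(Δφ/2) + cos φ₁ cos φ₂ sin²(Δλ/2) = 0.176926
c = 2·arcsin(√a) = 0.868269 rad = 49.7482°
d = R·c = 6372.8 × 0.868269 = 5533.3 km

5533 km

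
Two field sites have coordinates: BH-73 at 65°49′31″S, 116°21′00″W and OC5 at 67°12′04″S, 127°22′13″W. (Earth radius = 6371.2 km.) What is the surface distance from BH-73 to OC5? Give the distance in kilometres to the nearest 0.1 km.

BH-73: φ = -65.82528°, λ = -116.35000°
OC5: φ = -67.20111°, λ = -127.37028°
Δφ = -1.3758°,  Δλ = -11.0203°
a = sin²(Δφ/2) + cos φ₁ cos φ₂ sin²(Δλ/2) = 0.001607
c = 2·arcsin(√a) = 0.080203 rad = 4.5953°
d = R·c = 6371.2 × 0.080203 = 511.0 km

511.0 km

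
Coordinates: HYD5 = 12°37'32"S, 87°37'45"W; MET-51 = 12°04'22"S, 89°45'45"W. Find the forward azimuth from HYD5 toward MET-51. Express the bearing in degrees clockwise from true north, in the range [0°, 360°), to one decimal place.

HYD5: φ = -12.62556°, λ = -87.62917°
MET-51: φ = -12.07278°, λ = -89.76250°
Δλ = -2.1333°
y = sin Δλ · cos φ₂ = -0.036402
x = cos φ₁ sin φ₂ − sin φ₁ cos φ₂ cos Δλ = 0.009499
θ = atan2(y, x) = -75.3741° → 284.6259° (mod 360°)

284.6°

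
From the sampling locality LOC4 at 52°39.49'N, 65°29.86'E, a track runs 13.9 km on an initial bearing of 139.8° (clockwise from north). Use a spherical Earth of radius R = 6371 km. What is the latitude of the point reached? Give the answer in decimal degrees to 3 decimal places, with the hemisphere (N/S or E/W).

52.563°N

LOC4: φ = +52.65817°, λ = +65.49767°
δ = d/R = 13.9/6371 = 0.002182 rad
φ₂ = arcsin(sin φ₁ cos δ + cos φ₁ sin δ cos θ)
   = arcsin(0.79503·1.00000 + 0.60657·0.00218·-0.76380) = 52.56261°
λ₂ = λ₁ + atan2(sin θ sin δ cos φ₁, cos δ − sin φ₁ sin φ₂) = 65.63040°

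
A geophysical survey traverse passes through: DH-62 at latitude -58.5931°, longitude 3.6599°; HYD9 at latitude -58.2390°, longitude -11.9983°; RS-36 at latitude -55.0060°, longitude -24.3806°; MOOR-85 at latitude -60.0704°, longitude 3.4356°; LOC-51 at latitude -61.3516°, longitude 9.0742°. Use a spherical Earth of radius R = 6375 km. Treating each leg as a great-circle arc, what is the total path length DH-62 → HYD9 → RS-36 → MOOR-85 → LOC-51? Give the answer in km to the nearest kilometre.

3826 km

DH-62→HYD9: c = 0.142941 rad, d = 911.25 km
HYD9→RS-36: c = 0.131346 rad, d = 837.33 km
RS-36→MOOR-85: c = 0.272753 rad, d = 1738.80 km
MOOR-85→LOC-51: c = 0.053061 rad, d = 338.27 km
Total = 911.25 + 837.33 + 1738.80 + 338.27 = 3825.65 km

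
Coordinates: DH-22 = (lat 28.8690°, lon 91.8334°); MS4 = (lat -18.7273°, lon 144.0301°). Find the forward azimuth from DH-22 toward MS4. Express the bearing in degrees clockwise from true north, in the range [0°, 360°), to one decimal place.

Δλ = 52.1967°
y = sin Δλ · cos φ₂ = 0.748289
x = cos φ₁ sin φ₂ − sin φ₁ cos φ₂ cos Δλ = -0.561435
θ = atan2(y, x) = 126.8806° → 126.8806° (mod 360°)

126.9°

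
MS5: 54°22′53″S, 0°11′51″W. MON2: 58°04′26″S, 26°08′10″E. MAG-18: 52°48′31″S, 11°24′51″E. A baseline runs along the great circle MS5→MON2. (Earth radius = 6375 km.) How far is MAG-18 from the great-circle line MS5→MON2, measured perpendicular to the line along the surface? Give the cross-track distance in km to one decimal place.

MS5: φ = -54.38139°, λ = -0.19750°
MON2: φ = -58.07389°, λ = +26.13611°
MAG-18: φ = -52.80861°, λ = +11.41417°
δ₁₃ = central angle MS5→MAG-18 = 0.123216 rad  (haversine)
θ₁₃ = bearing MS5→MAG-18 = 81.866°,  θ₁₂ = bearing MS5→MON2 = 114.924°
dₓₜ = R·arcsin(sin δ₁₃ · sin(θ₁₃ − θ₁₂)) = 6375·arcsin(0.12290·sin(-33.059°)) = -427.728 km
|dₓₜ| = 427.728 km

427.7 km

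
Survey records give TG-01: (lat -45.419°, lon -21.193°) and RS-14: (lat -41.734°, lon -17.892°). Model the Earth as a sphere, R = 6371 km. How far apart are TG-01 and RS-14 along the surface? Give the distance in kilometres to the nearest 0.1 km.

Δφ = 3.6850°,  Δλ = 3.3010°
a = sin²(Δφ/2) + cos φ₁ cos φ₂ sin²(Δλ/2) = 0.001468
c = 2·arcsin(√a) = 0.076656 rad = 4.3920°
d = R·c = 6371 × 0.076656 = 488.4 km

488.4 km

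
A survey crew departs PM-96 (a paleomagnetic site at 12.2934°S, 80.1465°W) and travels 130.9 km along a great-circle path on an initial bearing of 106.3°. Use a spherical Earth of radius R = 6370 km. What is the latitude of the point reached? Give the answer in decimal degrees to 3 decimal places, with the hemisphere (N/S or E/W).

12.621°S

δ = d/R = 130.9/6370 = 0.020549 rad
φ₂ = arcsin(sin φ₁ cos δ + cos φ₁ sin δ cos θ)
   = arcsin(-0.21292·0.99979 + 0.97707·0.02055·-0.28067) = -12.62140°
λ₂ = λ₁ + atan2(sin θ sin δ cos φ₁, cos δ − sin φ₁ sin φ₂) = -78.98845°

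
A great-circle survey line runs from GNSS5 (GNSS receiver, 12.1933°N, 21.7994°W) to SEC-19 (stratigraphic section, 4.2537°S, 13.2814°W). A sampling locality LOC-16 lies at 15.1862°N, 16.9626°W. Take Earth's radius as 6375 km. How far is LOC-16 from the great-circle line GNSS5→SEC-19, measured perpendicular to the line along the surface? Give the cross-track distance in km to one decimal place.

617.2 km

δ₁₃ = central angle GNSS5→LOC-16 = 0.097231 rad  (haversine)
θ₁₃ = bearing GNSS5→LOC-16 = 56.954°,  θ₁₂ = bearing GNSS5→SEC-19 = 152.254°
dₓₜ = R·arcsin(sin δ₁₃ · sin(θ₁₃ − θ₁₂)) = 6375·arcsin(0.09708·sin(-95.301°)) = -617.188 km
|dₓₜ| = 617.188 km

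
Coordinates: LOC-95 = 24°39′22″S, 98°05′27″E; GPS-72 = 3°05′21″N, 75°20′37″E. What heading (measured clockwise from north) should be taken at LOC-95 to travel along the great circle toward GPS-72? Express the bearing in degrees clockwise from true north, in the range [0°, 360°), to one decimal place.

LOC-95: φ = -24.65611°, λ = +98.09083°
GPS-72: φ = +3.08917°, λ = +75.34361°
Δλ = -22.7472°
y = sin Δλ · cos φ₂ = -0.386104
x = cos φ₁ sin φ₂ − sin φ₁ cos φ₂ cos Δλ = 0.433141
θ = atan2(y, x) = -41.7140° → 318.2860° (mod 360°)

318.3°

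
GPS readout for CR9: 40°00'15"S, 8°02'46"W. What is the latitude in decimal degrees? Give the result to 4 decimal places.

40.0042°S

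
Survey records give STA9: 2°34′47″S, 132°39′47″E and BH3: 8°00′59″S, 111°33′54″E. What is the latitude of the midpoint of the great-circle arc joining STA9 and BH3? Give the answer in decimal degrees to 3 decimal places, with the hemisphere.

5.389°S

STA9: φ = -2.57972°, λ = +132.66306°
BH3: φ = -8.01639°, λ = +111.56500°
Bx = cos φ₂ cos Δλ = 0.923849,  By = cos φ₂ sin Δλ = -0.356448
φₘ = atan2(sin φ₁ + sin φ₂, √((cos φ₁ + Bx)² + By²)) = -5.38861°
λₘ = λ₁ + atan2(By, cos φ₁ + Bx) = 122.16101°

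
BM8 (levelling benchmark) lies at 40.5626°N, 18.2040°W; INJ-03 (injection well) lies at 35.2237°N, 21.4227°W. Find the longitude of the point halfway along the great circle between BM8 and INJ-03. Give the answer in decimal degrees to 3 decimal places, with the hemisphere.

Bx = cos φ₂ cos Δλ = 0.815618,  By = cos φ₂ sin Δλ = -0.045867
φₘ = atan2(sin φ₁ + sin φ₂, √((cos φ₁ + Bx)² + By²)) = 37.90409°
λₘ = λ₁ + atan2(By, cos φ₁ + Bx) = -19.87176°

19.872°W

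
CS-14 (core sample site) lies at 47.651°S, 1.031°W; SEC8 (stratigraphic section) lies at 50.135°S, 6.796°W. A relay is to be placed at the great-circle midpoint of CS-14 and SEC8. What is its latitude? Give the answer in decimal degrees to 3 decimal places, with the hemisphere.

Bx = cos φ₂ cos Δλ = 0.637739,  By = cos φ₂ sin Δλ = -0.064386
φₘ = atan2(sin φ₁ + sin φ₂, √((cos φ₁ + Bx)² + By²)) = -48.92891°
λₘ = λ₁ + atan2(By, cos φ₁ + Bx) = -3.84182°

48.929°S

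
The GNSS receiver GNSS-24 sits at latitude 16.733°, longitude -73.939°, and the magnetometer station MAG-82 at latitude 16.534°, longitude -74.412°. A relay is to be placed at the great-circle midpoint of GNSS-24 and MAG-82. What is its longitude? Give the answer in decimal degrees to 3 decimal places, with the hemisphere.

Bx = cos φ₂ cos Δλ = 0.958618,  By = cos φ₂ sin Δλ = -0.007914
φₘ = atan2(sin φ₁ + sin φ₂, √((cos φ₁ + Bx)² + By²)) = 16.63363°
λₘ = λ₁ + atan2(By, cos φ₁ + Bx) = -74.17562°

74.176°W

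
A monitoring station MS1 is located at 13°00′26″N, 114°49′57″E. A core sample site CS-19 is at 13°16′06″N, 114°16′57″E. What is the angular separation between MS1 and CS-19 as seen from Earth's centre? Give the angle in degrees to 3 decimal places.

MS1: φ = +13.00722°, λ = +114.83250°
CS-19: φ = +13.26833°, λ = +114.28250°
Δφ = 0.2611°,  Δλ = -0.5500°
a = sin²(Δφ/2) + cos φ₁ cos φ₂ sin²(Δλ/2) = 0.000027
c = 2·arcsin(√a) = 0.010400 rad = 0.5959°

0.596°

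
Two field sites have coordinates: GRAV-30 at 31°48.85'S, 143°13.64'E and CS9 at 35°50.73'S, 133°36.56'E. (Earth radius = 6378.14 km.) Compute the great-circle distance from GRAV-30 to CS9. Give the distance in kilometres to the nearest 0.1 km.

995.5 km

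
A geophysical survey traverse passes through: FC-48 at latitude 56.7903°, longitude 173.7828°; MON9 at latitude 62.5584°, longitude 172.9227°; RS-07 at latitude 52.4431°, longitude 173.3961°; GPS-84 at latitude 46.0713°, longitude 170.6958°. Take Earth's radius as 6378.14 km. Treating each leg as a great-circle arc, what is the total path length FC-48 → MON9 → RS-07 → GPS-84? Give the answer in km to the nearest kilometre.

FC-48→MON9: c = 0.100955 rad, d = 643.90 km
MON9→RS-07: c = 0.176600 rad, d = 1126.38 km
RS-07→GPS-84: c = 0.115363 rad, d = 735.80 km
Total = 643.90 + 1126.38 + 735.80 = 2506.08 km

2506 km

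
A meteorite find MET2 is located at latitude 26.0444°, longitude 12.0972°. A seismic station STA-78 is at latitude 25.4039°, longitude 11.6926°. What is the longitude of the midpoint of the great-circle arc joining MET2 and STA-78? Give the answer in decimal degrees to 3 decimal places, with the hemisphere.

Bx = cos φ₂ cos Δλ = 0.903284,  By = cos φ₂ sin Δλ = -0.006379
φₘ = atan2(sin φ₁ + sin φ₂, √((cos φ₁ + Bx)² + By²)) = 25.72429°
λₘ = λ₁ + atan2(By, cos φ₁ + Bx) = 11.89436°

11.894°E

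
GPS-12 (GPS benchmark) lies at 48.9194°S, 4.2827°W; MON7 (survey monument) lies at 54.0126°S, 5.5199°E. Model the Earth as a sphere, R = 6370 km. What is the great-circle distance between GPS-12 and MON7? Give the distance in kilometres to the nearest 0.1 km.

Δφ = -5.0932°,  Δλ = 9.8026°
a = sin²(Δφ/2) + cos φ₁ cos φ₂ sin²(Δλ/2) = 0.004793
c = 2·arcsin(√a) = 0.138572 rad = 7.9396°
d = R·c = 6370 × 0.138572 = 882.7 km

882.7 km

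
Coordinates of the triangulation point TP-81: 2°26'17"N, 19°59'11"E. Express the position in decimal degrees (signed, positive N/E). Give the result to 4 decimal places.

+2.4381°, +19.9864°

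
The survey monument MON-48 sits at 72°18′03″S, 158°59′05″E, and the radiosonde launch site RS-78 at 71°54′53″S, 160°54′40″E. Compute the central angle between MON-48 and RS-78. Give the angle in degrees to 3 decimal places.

0.707°

MON-48: φ = -72.30083°, λ = +158.98472°
RS-78: φ = -71.91472°, λ = +160.91111°
Δφ = 0.3861°,  Δλ = 1.9264°
a = sin²(Δφ/2) + cos φ₁ cos φ₂ sin²(Δλ/2) = 0.000038
c = 2·arcsin(√a) = 0.012333 rad = 0.7066°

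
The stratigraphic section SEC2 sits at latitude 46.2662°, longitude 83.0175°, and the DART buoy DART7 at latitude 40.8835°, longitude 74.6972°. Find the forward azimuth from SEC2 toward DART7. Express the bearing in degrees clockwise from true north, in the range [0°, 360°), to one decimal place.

231.2°

Δλ = -8.3203°
y = sin Δλ · cos φ₂ = -0.109404
x = cos φ₁ sin φ₂ − sin φ₁ cos φ₂ cos Δλ = -0.088058
θ = atan2(y, x) = -128.8300° → 231.1700° (mod 360°)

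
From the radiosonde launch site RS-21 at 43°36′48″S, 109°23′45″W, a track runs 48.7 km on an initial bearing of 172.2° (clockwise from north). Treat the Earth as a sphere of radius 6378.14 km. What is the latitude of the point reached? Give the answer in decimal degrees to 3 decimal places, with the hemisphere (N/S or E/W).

RS-21: φ = -43.61333°, λ = -109.39583°
δ = d/R = 48.7/6378.14 = 0.007635 rad
φ₂ = arcsin(sin φ₁ cos δ + cos φ₁ sin δ cos θ)
   = arcsin(-0.68979·0.99997 + 0.72401·0.00764·-0.99075) = -44.04674°
λ₂ = λ₁ + atan2(sin θ sin δ cos φ₁, cos δ − sin φ₁ sin φ₂) = -109.31323°

44.047°S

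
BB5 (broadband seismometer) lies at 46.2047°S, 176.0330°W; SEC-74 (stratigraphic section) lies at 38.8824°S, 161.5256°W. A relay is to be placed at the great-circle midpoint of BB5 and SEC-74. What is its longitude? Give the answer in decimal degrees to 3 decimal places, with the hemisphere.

168.351°W

Bx = cos φ₂ cos Δλ = 0.753616,  By = cos φ₂ sin Δλ = 0.195002
φₘ = atan2(sin φ₁ + sin φ₂, √((cos φ₁ + Bx)² + By²)) = -42.77218°
λₘ = λ₁ + atan2(By, cos φ₁ + Bx) = -168.35106°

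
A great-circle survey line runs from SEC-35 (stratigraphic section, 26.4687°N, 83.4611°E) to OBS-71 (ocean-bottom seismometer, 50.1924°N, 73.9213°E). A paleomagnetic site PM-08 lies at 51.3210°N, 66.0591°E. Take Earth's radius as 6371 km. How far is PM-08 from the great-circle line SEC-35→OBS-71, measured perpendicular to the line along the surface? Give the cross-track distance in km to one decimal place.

455.4 km

δ₁₃ = central angle SEC-35→PM-08 = 0.491156 rad  (haversine)
θ₁₃ = bearing SEC-35→PM-08 = 336.654°,  θ₁₂ = bearing SEC-35→OBS-71 = 345.363°
dₓₜ = R·arcsin(sin δ₁₃ · sin(θ₁₃ − θ₁₂)) = 6371·arcsin(0.47165·sin(-8.710°)) = -455.410 km
|dₓₜ| = 455.410 km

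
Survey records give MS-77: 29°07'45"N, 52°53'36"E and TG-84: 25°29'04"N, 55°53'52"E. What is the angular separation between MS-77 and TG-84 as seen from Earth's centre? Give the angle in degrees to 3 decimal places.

4.517°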